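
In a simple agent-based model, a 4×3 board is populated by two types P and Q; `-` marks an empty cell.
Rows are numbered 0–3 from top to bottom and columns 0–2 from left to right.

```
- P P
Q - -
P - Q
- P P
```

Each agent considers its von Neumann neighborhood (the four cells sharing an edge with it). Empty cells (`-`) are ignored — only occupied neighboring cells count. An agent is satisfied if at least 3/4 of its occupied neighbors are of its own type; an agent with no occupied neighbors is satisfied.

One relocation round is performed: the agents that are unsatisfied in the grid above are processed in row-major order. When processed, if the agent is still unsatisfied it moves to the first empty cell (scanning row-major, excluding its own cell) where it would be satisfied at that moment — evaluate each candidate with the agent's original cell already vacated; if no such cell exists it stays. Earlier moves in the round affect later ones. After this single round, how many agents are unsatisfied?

2

Initially unsatisfied (in order): (1,0), (2,0), (2,2), (3,2).
  (1,0): no empty cell satisfies it; stays.
  (2,0) → (3,0).
  (2,2): no empty cell satisfies it; stays.
  (3,2): no empty cell satisfies it; stays.
Resulting grid:
- P P
Q - -
- - Q
P P P
Unsatisfied now: (2,2), (3,2).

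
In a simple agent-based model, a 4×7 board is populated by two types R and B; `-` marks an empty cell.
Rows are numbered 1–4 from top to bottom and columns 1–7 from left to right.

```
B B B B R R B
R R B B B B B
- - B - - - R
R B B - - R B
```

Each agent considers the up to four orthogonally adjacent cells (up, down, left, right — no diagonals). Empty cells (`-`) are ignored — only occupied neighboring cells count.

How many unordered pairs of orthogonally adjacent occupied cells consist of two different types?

11

Scan each occupied cell's neighbors to the right and below so each pair is counted once.
From row 1: 6 unlike of 13 pairs (running 6/13).
From row 2: 2 unlike of 8 pairs (running 8/21).
From row 3: 1 unlike of 2 pairs (running 9/23).
From row 4: 2 unlike of 3 pairs (running 11/26).
Total adjacent occupied pairs: 26; unlike-type pairs: 11.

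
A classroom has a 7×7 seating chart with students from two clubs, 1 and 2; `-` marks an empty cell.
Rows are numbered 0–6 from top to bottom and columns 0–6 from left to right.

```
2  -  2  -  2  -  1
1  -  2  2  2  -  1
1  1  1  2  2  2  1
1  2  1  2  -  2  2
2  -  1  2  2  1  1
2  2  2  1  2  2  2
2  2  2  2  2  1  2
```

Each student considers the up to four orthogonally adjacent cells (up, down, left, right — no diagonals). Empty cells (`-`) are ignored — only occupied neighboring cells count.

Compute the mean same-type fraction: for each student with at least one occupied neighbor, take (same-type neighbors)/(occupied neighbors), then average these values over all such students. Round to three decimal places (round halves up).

0.629

(0,0)2 0/1
(0,2)2 1/1
(0,4)2 1/1
(0,6)1 1/1
(1,0)1 1/2
(1,2)2 2/3
(1,3)2 3/3
(1,4)2 3/3
(1,6)1 2/2
(2,0)1 3/3
(2,1)1 2/3
(2,2)1 2/4
(2,3)2 3/4
(2,4)2 3/3
(2,5)2 2/3
(2,6)1 1/3
(3,0)1 1/3
(3,1)2 0/3
(3,2)1 2/4
(3,3)2 2/3
(3,5)2 2/3
(3,6)2 1/3
(4,0)2 1/2
(4,2)1 1/3
(4,3)2 2/4
(4,4)2 2/3
(4,5)1 1/4
(4,6)1 1/3
(5,0)2 3/3
(5,1)2 3/3
(5,2)2 2/4
(5,3)1 0/4
(5,4)2 3/4
(5,5)2 2/4
(5,6)2 2/3
(6,0)2 2/2
(6,1)2 3/3
(6,2)2 3/3
(6,3)2 2/3
(6,4)2 2/3
(6,5)1 0/3
(6,6)2 1/2
Sum over 42 students: 0/1 + 1/1 + 1/1 + 1/1 + 1/2 + 2/3 + 3/3 + 3/3 + 2/2 + 3/3 + 2/3 + 2/4 + 3/4 + 3/3 + 2/3 + 1/3 + 1/3 + 0/3 + 2/4 + 2/3 + 2/3 + 1/3 + 1/2 + 1/3 + 2/4 + 2/3 + 1/4 + 1/3 + 3/3 + 3/3 + 2/4 + 0/4 + 3/4 + 2/4 + 2/3 + 2/2 + 3/3 + 3/3 + 2/3 + 2/3 + 0/3 + 1/2 = 317/12; mean = 317/12 ÷ 42 = 317/504 = 0.628968… → 0.629.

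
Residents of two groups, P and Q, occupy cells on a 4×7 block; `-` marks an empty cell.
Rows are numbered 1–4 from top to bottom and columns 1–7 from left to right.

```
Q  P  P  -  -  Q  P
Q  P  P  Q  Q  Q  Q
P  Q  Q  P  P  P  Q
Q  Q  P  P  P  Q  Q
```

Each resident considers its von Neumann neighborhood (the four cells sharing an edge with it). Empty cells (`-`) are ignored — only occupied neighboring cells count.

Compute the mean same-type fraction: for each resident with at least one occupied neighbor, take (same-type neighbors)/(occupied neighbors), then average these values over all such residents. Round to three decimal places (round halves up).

0.532

Row 1: (1,1)Q 1/2 · (1,2)P 2/3 · (1,3)P 2/2 · (1,6)Q 1/2 · (1,7)P 0/2
Row 2: (2,1)Q 1/3 · (2,2)P 2/4 · (2,3)P 2/4 · (2,4)Q 1/3 · (2,5)Q 2/3 · (2,6)Q 3/4 · (2,7)Q 2/3
Row 3: (3,1)P 0/3 · (3,2)Q 2/4 · (3,3)Q 1/4 · (3,4)P 2/4 · (3,5)P 3/4 · (3,6)P 1/4 · (3,7)Q 2/3
Row 4: (4,1)Q 1/2 · (4,2)Q 2/3 · (4,3)P 1/3 · (4,4)P 3/3 · (4,5)P 2/3 · (4,6)Q 1/3 · (4,7)Q 2/2
Sum over 26 residents: 1/2 + 2/3 + 2/2 + 1/2 + 0/2 + 1/3 + 2/4 + 2/4 + 1/3 + 2/3 + 3/4 + 2/3 + 0/3 + 2/4 + 1/4 + 2/4 + 3/4 + 1/4 + 2/3 + 1/2 + 2/3 + 1/3 + 3/3 + 2/3 + 1/3 + 2/2 = 83/6; mean = 83/6 ÷ 26 = 83/156 = 0.532051… → 0.532.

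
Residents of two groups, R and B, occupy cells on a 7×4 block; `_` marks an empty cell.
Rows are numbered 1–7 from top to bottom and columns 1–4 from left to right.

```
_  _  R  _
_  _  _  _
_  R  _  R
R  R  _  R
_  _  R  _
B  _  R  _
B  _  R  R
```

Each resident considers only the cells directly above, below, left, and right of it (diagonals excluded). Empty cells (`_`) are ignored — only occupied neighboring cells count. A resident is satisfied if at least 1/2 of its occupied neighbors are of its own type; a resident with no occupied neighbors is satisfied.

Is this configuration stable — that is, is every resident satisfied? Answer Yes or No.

Row 1: (1,3)R 0/0 satisfied
Row 3: (3,2)R 1/1 satisfied · (3,4)R 1/1 satisfied
Row 4: (4,1)R 1/1 satisfied · (4,2)R 2/2 satisfied · (4,4)R 1/1 satisfied
Row 5: (5,3)R 1/1 satisfied
Row 6: (6,1)B 1/1 satisfied · (6,3)R 2/2 satisfied
Row 7: (7,1)B 1/1 satisfied · (7,3)R 2/2 satisfied · (7,4)R 1/1 satisfied
All meet the threshold, so the configuration is stable.

Yes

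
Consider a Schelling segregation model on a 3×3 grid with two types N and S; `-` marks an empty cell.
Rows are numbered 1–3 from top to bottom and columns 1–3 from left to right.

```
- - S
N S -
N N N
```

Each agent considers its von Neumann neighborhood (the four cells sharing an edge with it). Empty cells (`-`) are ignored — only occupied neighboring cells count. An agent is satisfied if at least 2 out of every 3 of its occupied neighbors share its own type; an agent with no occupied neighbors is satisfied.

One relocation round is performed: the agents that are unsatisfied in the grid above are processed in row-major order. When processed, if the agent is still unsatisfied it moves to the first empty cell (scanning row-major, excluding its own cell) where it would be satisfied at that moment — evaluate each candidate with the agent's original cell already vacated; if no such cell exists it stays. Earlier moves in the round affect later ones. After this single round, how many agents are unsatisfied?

Initially unsatisfied (in order): (2,1), (2,2).
  (2,1) → (1,1).
  (2,2): no empty cell satisfies it; stays.
Resulting grid:
N - S
- S -
N N N
Unsatisfied now: (2,2).

1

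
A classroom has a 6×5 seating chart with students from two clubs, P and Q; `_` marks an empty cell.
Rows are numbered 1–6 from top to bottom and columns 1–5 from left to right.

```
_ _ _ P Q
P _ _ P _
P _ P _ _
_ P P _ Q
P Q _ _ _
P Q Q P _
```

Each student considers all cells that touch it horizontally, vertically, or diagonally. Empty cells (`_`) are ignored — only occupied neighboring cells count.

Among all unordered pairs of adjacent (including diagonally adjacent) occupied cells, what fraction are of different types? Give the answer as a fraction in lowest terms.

3/7

Scan each occupied cell's neighbors to the right and below (and the two forward diagonals) so each pair is counted once.
From row 1: 2 unlike of 3 pairs (running 2/3).
From row 2: 0 unlike of 2 pairs (running 2/5).
From row 3: 0 unlike of 3 pairs (running 2/8).
From row 4: 2 unlike of 4 pairs (running 4/12).
From row 5: 3 unlike of 6 pairs (running 7/18).
From row 6: 2 unlike of 3 pairs (running 9/21).
Total adjacent occupied pairs: 21; unlike-type pairs: 9.
9/21 reduces to 3/7.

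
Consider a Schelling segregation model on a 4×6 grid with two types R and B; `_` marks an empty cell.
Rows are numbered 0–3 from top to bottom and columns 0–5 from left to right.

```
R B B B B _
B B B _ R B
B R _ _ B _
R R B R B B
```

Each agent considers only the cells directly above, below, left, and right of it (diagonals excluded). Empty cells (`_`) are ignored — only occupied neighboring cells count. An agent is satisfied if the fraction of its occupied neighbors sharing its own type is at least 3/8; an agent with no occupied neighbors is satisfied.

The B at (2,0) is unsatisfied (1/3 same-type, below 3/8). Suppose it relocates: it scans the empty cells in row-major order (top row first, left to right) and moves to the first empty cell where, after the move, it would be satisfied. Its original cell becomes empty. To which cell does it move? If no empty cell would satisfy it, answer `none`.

Vacating (2,0). Empty cells in order:
  (0,5): 2/2 same-type → satisfied — stop here.

(0,5)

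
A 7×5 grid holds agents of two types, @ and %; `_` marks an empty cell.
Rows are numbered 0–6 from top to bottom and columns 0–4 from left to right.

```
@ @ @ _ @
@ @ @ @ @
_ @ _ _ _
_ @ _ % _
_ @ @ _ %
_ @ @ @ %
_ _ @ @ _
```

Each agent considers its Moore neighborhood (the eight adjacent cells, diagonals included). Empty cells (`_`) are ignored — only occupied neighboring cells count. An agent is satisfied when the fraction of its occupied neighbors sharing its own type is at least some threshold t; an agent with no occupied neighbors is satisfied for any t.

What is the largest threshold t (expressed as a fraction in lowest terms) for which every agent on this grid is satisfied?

1/3

Row 0: (0,0)@ 3/3 · (0,1)@ 5/5 · (0,2)@ 4/4 · (0,4)@ 2/2
Row 1: (1,0)@ 4/4 · (1,1)@ 6/6 · (1,2)@ 5/5 · (1,3)@ 4/4 · (1,4)@ 2/2
Row 2: (2,1)@ 4/4
Row 3: (3,1)@ 3/3 · (3,3)% 1/2
Row 4: (4,1)@ 4/4 · (4,2)@ 5/6 · (4,4)% 2/3
Row 5: (5,1)@ 4/4 · (5,2)@ 6/6 · (5,3)@ 4/6 · (5,4)% 1/3
Row 6: (6,2)@ 4/4 · (6,3)@ 3/4
The smallest same-type fraction is 1/3 at (5,4), which reduces to 1/3. Any threshold above that leaves this agent unsatisfied.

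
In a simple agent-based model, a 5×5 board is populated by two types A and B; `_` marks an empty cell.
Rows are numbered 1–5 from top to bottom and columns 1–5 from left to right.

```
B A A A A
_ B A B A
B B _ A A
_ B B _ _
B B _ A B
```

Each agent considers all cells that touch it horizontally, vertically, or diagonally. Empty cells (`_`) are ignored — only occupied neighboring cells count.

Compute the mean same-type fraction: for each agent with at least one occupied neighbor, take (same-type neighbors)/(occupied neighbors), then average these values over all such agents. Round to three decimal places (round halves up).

0.611

(1,1)B 1/2
(1,2)A 2/4
(1,3)A 3/5
(1,4)A 4/5
(1,5)A 2/3
(2,2)B 3/6
(2,3)A 4/7
(2,4)B 0/7
(2,5)A 4/5
(3,1)B 3/3
(3,2)B 4/5
(3,4)A 3/5
(3,5)A 2/3
(4,2)B 5/5
(4,3)B 3/5
(5,1)B 2/2
(5,2)B 3/3
(5,4)A 0/2
(5,5)B 0/1
Sum over 19 agents: 1/2 + 2/4 + 3/5 + 4/5 + 2/3 + 3/6 + 4/7 + 0/7 + 4/5 + 3/3 + 4/5 + 3/5 + 2/3 + 5/5 + 3/5 + 2/2 + 3/3 + 0/2 + 0/1 = 2437/210; mean = 2437/210 ÷ 19 = 2437/3990 = 0.610776… → 0.611.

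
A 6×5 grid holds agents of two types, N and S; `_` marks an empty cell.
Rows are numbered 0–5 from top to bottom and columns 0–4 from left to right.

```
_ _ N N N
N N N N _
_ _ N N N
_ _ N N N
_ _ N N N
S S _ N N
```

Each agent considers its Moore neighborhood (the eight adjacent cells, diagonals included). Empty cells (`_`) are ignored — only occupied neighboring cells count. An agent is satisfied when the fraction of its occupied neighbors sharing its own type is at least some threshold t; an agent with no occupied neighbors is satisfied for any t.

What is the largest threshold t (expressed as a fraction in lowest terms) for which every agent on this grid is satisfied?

1/2

Row 0: (0,2)N 4/4 · (0,3)N 4/4 · (0,4)N 2/2
Row 1: (1,0)N 1/1 · (1,1)N 4/4 · (1,2)N 6/6 · (1,3)N 7/7
Row 2: (2,2)N 6/6 · (2,3)N 7/7 · (2,4)N 4/4
Row 3: (3,2)N 5/5 · (3,3)N 8/8 · (3,4)N 5/5
Row 4: (4,2)N 4/5 · (4,3)N 7/7 · (4,4)N 5/5
Row 5: (5,0)S 1/1 · (5,1)S 1/2 · (5,3)N 4/4 · (5,4)N 3/3
The smallest same-type fraction is 1/2 at (5,1), which reduces to 1/2. Any threshold above that leaves this agent unsatisfied.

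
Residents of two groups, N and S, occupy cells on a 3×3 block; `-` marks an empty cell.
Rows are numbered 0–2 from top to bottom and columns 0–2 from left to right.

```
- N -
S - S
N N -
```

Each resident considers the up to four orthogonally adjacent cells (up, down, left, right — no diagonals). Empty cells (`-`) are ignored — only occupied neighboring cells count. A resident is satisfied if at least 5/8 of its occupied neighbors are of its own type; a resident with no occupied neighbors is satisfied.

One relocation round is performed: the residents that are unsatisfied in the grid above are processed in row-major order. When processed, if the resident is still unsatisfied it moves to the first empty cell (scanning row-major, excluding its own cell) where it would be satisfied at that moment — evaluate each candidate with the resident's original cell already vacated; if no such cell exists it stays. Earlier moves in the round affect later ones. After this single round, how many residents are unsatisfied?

2

Initially unsatisfied (in order): (1,0), (2,0).
  (1,0): no empty cell satisfies it; stays.
  (2,0): no empty cell satisfies it; stays.
Resulting grid:
- N -
S - S
N N -
Unsatisfied now: (1,0), (2,0).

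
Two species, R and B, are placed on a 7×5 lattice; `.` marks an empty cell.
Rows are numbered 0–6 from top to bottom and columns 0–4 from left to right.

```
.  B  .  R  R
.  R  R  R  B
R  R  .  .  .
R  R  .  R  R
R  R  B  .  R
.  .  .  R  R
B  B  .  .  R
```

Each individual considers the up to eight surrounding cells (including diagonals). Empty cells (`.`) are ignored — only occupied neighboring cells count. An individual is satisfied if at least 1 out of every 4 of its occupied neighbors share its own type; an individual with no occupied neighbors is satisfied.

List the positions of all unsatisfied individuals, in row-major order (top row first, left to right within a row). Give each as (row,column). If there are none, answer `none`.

(0,1), (1,4), (4,2)

Row 0: (0,1)B 0/2 ✗ · (0,3)R 3/4 ✓ · (0,4)R 2/3 ✓
Row 1: (1,1)R 3/4 ✓ · (1,2)R 4/5 ✓ · (1,3)R 3/4 ✓ · (1,4)B 0/3 ✗
Row 2: (2,0)R 4/4 ✓ · (2,1)R 5/5 ✓
Row 3: (3,0)R 5/5 ✓ · (3,1)R 5/6 ✓ · (3,3)R 2/3 ✓ · (3,4)R 2/2 ✓
Row 4: (4,0)R 3/3 ✓ · (4,1)R 3/4 ✓ · (4,2)B 0/4 ✗ · (4,4)R 4/4 ✓
Row 5: (5,3)R 3/4 ✓ · (5,4)R 3/3 ✓
Row 6: (6,0)B 1/1 ✓ · (6,1)B 1/1 ✓ · (6,4)R 2/2 ✓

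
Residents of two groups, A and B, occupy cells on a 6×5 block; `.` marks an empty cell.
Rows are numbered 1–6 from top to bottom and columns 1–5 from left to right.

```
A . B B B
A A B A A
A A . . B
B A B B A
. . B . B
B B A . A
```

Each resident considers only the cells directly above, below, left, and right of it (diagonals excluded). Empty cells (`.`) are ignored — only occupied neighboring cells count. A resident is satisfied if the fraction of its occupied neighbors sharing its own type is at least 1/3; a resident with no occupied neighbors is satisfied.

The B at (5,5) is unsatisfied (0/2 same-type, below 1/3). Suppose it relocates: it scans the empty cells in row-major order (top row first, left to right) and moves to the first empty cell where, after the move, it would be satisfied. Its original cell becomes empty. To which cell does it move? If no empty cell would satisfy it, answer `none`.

Vacating (5,5). Empty cells in order:
  (1,2): 1/3 same-type → satisfied — stop here.

(1,2)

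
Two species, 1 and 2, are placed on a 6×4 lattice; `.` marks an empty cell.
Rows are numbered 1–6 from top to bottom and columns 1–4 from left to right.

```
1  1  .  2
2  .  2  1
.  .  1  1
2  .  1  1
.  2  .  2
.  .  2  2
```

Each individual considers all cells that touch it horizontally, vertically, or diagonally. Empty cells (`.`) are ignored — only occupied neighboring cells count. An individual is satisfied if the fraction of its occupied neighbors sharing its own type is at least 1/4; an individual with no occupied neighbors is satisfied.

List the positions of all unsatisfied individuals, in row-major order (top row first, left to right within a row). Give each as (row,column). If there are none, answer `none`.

(1,1)1 1/2 ok
(1,2)1 1/3 ok
(1,4)2 1/2 ok
(2,1)2 0/2 unhappy
(2,3)2 1/5 unhappy
(2,4)1 2/4 ok
(3,3)1 4/5 ok
(3,4)1 4/5 ok
(4,1)2 1/1 ok
(4,3)1 3/5 ok
(4,4)1 3/4 ok
(5,2)2 2/3 ok
(5,4)2 2/4 ok
(6,3)2 3/3 ok
(6,4)2 2/2 ok

(2,1), (2,3)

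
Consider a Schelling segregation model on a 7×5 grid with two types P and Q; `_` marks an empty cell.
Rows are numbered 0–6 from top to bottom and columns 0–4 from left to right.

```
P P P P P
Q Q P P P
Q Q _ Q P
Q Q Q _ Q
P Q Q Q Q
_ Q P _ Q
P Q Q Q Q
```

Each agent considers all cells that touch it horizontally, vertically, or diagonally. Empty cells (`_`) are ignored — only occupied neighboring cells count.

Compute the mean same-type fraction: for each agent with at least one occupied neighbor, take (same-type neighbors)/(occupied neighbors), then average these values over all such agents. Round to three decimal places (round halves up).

0.679

Row 0: (0,0)P 1/3 · (0,1)P 3/5 · (0,2)P 4/5 · (0,3)P 5/5 · (0,4)P 3/3
Row 1: (1,0)Q 3/5 · (1,1)Q 3/7 · (1,2)P 4/7 · (1,3)P 6/7 · (1,4)P 4/5
Row 2: (2,0)Q 5/5 · (2,1)Q 6/7 · (2,3)Q 2/6 · (2,4)P 2/4
Row 3: (3,0)Q 4/5 · (3,1)Q 6/7 · (3,2)Q 6/6 · (3,4)Q 3/4
Row 4: (4,0)P 0/4 · (4,1)Q 5/7 · (4,2)Q 5/6 · (4,3)Q 5/6 · (4,4)Q 3/3
Row 5: (5,1)Q 4/7 · (5,2)P 0/7 · (5,4)Q 4/4
Row 6: (6,0)P 0/2 · (6,1)Q 2/4 · (6,2)Q 3/4 · (6,3)Q 3/4 · (6,4)Q 2/2
Sum over 31 agents: 1/3 + 3/5 + 4/5 + 5/5 + 3/3 + 3/5 + 3/7 + 4/7 + 6/7 + 4/5 + 5/5 + 6/7 + 2/6 + 2/4 + 4/5 + 6/7 + 6/6 + 3/4 + 0/4 + 5/7 + 5/6 + 5/6 + 3/3 + 4/7 + 0/7 + 4/4 + 0/2 + 2/4 + 3/4 + 3/4 + 2/2 = 8837/420; mean = 8837/420 ÷ 31 = 8837/13020 = 0.678725… → 0.679.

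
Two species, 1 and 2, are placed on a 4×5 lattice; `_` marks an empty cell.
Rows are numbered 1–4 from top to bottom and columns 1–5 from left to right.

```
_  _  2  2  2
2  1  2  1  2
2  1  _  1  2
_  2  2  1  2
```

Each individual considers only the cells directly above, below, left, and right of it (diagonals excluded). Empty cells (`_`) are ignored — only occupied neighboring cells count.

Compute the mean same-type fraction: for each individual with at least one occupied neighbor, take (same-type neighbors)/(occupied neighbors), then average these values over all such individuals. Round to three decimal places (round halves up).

(1,3)2 2/2
(1,4)2 2/3
(1,5)2 2/2
(2,1)2 1/2
(2,2)1 1/3
(2,3)2 1/3
(2,4)1 1/4
(2,5)2 2/3
(3,1)2 1/2
(3,2)1 1/3
(3,4)1 2/3
(3,5)2 2/3
(4,2)2 1/2
(4,3)2 1/2
(4,4)1 1/3
(4,5)2 1/2
Sum over 16 individuals: 2/2 + 2/3 + 2/2 + 1/2 + 1/3 + 1/3 + 1/4 + 2/3 + 1/2 + 1/3 + 2/3 + 2/3 + 1/2 + 1/2 + 1/3 + 1/2 = 35/4; mean = 35/4 ÷ 16 = 35/64 = 0.546875 → 0.547.

0.547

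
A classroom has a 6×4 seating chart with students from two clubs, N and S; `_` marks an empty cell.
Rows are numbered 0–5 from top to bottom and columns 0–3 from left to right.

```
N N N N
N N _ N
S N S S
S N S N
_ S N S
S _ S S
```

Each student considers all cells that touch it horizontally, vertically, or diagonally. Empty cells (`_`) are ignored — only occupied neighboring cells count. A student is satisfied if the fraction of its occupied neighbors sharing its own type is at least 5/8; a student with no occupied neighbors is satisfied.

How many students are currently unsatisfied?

Row 0: (0,0)N 3/3 ✓ · (0,1)N 4/4 ✓ · (0,2)N 4/4 ✓ · (0,3)N 2/2 ✓
Row 1: (1,0)N 4/5 ✓ · (1,1)N 5/7 ✓ · (1,3)N 2/4 ✗
Row 2: (2,0)S 1/5 ✗ · (2,1)N 3/7 ✗ · (2,2)S 2/7 ✗ · (2,3)S 2/4 ✗
Row 3: (3,0)S 2/4 ✗ · (3,1)N 2/7 ✗ · (3,2)S 4/8 ✗ · (3,3)N 1/5 ✗
Row 4: (4,1)S 4/6 ✓ · (4,2)N 2/7 ✗ · (4,3)S 3/5 ✗
Row 5: (5,0)S 1/1 ✓ · (5,2)S 3/4 ✓ · (5,3)S 2/3 ✓
Unsatisfied: (1,3), (2,0), (2,1), (2,2), (2,3), (3,0), (3,1), (3,2), (3,3), (4,2), (4,3) — 11 in total.

11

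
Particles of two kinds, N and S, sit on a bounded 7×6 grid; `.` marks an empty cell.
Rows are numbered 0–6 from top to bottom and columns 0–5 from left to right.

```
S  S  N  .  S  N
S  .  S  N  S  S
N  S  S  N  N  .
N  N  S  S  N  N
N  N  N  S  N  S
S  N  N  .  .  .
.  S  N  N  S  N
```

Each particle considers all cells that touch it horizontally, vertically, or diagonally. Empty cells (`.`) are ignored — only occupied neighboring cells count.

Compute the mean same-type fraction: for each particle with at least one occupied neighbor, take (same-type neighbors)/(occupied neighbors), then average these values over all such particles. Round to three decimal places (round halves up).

0.500

Row 0: (0,0)S 2/2 · (0,1)S 3/4 · (0,2)N 1/3 · (0,4)S 2/4 · (0,5)N 0/3
Row 1: (1,0)S 3/4 · (1,2)S 3/6 · (1,3)N 3/7 · (1,4)S 2/6 · (1,5)S 2/4
Row 2: (2,0)N 2/4 · (2,1)S 4/7 · (2,2)S 4/7 · (2,3)N 3/8 · (2,4)N 4/7
Row 3: (3,0)N 4/5 · (3,1)N 5/8 · (3,2)S 4/8 · (3,3)S 3/8 · (3,4)N 4/7 · (3,5)N 3/4
Row 4: (4,0)N 4/5 · (4,1)N 6/8 · (4,2)N 4/7 · (4,3)S 2/6 · (4,4)N 2/5 · (4,5)S 0/3
Row 5: (5,0)S 1/4 · (5,1)N 5/7 · (5,2)N 5/7
Row 6: (6,1)S 1/4 · (6,2)N 3/4 · (6,3)N 2/3 · (6,4)S 0/2 · (6,5)N 0/1
Sum over 35 particles: 2/2 + 3/4 + 1/3 + 2/4 + 0/3 + 3/4 + 3/6 + 3/7 + 2/6 + 2/4 + 2/4 + 4/7 + 4/7 + 3/8 + 4/7 + 4/5 + 5/8 + 4/8 + 3/8 + 4/7 + 3/4 + 4/5 + 6/8 + 4/7 + 2/6 + 2/5 + 0/3 + 1/4 + 5/7 + 5/7 + 1/4 + 3/4 + 2/3 + 0/2 + 0/1 = 2941/168; mean = 2941/168 ÷ 35 = 2941/5880 = 0.500170… → 0.500.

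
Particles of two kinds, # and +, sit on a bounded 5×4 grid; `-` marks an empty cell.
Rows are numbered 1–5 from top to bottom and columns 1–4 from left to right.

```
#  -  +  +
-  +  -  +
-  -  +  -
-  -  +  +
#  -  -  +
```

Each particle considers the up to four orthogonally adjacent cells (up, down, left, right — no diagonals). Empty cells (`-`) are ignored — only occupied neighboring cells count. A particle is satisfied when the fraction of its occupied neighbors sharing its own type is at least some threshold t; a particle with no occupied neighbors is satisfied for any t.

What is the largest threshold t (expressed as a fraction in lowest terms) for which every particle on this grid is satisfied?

(1,1)# — no occupied neighbors
(1,3)+ 1/1
(1,4)+ 2/2
(2,2)+ — no occupied neighbors
(2,4)+ 1/1
(3,3)+ 1/1
(4,3)+ 2/2
(4,4)+ 2/2
(5,1)# — no occupied neighbors
(5,4)+ 1/1
The smallest same-type fraction is 1/1 at (1,3), which reduces to 1/1. Any threshold above that leaves this particle unsatisfied.

1/1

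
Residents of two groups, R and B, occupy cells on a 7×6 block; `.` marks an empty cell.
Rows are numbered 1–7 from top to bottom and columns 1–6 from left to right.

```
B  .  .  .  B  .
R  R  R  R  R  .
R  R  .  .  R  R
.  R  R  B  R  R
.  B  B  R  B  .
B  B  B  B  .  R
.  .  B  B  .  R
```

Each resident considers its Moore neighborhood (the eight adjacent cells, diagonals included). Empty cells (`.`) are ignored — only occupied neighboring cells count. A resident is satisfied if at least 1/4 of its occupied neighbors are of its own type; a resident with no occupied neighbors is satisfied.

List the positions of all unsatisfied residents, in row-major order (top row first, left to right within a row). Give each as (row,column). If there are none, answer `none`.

Row 1: (1,1)B 0/2 not · (1,5)B 0/2 not
Row 2: (2,1)R 3/4 satisfied · (2,2)R 4/5 satisfied · (2,3)R 3/3 satisfied · (2,4)R 3/4 satisfied · (2,5)R 3/4 satisfied
Row 3: (3,1)R 4/4 satisfied · (3,2)R 6/6 satisfied · (3,5)R 5/6 satisfied · (3,6)R 4/4 satisfied
Row 4: (4,2)R 3/5 satisfied · (4,3)R 3/6 satisfied · (4,4)B 2/6 satisfied · (4,5)R 4/6 satisfied · (4,6)R 3/4 satisfied
Row 5: (5,2)B 4/6 satisfied · (5,3)B 5/8 satisfied · (5,4)R 2/7 satisfied · (5,5)B 2/6 satisfied
Row 6: (6,1)B 2/2 satisfied · (6,2)B 5/5 satisfied · (6,3)B 6/7 satisfied · (6,4)B 5/6 satisfied · (6,6)R 1/2 satisfied
Row 7: (7,3)B 4/4 satisfied · (7,4)B 3/3 satisfied · (7,6)R 1/1 satisfied

(1,1), (1,5)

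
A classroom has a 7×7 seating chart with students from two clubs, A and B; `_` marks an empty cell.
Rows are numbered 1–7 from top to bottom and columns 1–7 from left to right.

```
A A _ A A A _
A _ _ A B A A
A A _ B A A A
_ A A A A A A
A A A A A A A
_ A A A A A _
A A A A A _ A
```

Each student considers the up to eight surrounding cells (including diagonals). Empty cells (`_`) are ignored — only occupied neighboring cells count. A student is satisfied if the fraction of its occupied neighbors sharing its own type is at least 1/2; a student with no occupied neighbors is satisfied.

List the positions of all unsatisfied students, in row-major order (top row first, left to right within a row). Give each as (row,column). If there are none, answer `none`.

(2,5), (3,4)

Row 1: (1,1)A 2/2 satisfied · (1,2)A 2/2 satisfied · (1,4)A 2/3 satisfied · (1,5)A 4/5 satisfied · (1,6)A 3/4 satisfied
Row 2: (2,1)A 4/4 satisfied · (2,4)A 3/5 satisfied · (2,5)B 1/8 not · (2,6)A 6/7 satisfied · (2,7)A 4/4 satisfied
Row 3: (3,1)A 3/3 satisfied · (3,2)A 4/4 satisfied · (3,4)B 1/6 not · (3,5)A 6/8 satisfied · (3,6)A 7/8 satisfied · (3,7)A 5/5 satisfied
Row 4: (4,2)A 6/6 satisfied · (4,3)A 6/7 satisfied · (4,4)A 6/7 satisfied · (4,5)A 7/8 satisfied · (4,6)A 8/8 satisfied · (4,7)A 5/5 satisfied
Row 5: (5,1)A 3/3 satisfied · (5,2)A 6/6 satisfied · (5,3)A 8/8 satisfied · (5,4)A 8/8 satisfied · (5,5)A 8/8 satisfied · (5,6)A 7/7 satisfied · (5,7)A 4/4 satisfied
Row 6: (6,2)A 7/7 satisfied · (6,3)A 8/8 satisfied · (6,4)A 8/8 satisfied · (6,5)A 7/7 satisfied · (6,6)A 6/6 satisfied
Row 7: (7,1)A 2/2 satisfied · (7,2)A 4/4 satisfied · (7,3)A 5/5 satisfied · (7,4)A 5/5 satisfied · (7,5)A 4/4 satisfied · (7,7)A 1/1 satisfied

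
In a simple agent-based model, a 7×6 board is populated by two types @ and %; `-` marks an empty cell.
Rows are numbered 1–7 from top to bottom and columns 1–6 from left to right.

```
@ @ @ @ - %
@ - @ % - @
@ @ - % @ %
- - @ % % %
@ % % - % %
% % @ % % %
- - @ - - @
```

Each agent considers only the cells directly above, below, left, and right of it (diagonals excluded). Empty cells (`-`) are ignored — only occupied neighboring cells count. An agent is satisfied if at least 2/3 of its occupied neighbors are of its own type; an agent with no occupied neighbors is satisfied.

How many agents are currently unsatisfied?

14

(1,1)@ 2/2 ✓
(1,2)@ 2/2 ✓
(1,3)@ 3/3 ✓
(1,4)@ 1/2 ✗
(1,6)% 0/1 ✗
(2,1)@ 2/2 ✓
(2,3)@ 1/2 ✗
(2,4)% 1/3 ✗
(2,6)@ 0/2 ✗
(3,1)@ 2/2 ✓
(3,2)@ 1/1 ✓
(3,4)% 2/3 ✓
(3,5)@ 0/3 ✗
(3,6)% 1/3 ✗
(4,3)@ 0/2 ✗
(4,4)% 2/3 ✓
(4,5)% 3/4 ✓
(4,6)% 3/3 ✓
(5,1)@ 0/2 ✗
(5,2)% 2/3 ✓
(5,3)% 1/3 ✗
(5,5)% 3/3 ✓
(5,6)% 3/3 ✓
(6,1)% 1/2 ✗
(6,2)% 2/3 ✓
(6,3)@ 1/4 ✗
(6,4)% 1/2 ✗
(6,5)% 3/3 ✓
(6,6)% 2/3 ✓
(7,3)@ 1/1 ✓
(7,6)@ 0/1 ✗
Unsatisfied: (1,4), (1,6), (2,3), (2,4), (2,6), (3,5), (3,6), (4,3), (5,1), (5,3), (6,1), (6,3), (6,4), (7,6) — 14 in total.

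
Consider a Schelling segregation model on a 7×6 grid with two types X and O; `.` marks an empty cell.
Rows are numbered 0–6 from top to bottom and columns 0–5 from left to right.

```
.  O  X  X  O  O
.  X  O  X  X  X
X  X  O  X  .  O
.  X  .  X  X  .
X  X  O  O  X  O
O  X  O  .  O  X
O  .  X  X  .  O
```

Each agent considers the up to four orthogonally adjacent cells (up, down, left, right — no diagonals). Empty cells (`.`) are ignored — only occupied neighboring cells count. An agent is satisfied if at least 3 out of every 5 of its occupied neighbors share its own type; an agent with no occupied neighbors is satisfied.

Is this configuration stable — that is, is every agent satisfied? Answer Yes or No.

No

(0,1)O 0/2 ✗
(0,2)X 1/3 ✗
(0,3)X 2/3 ✓
(0,4)O 1/3 ✗
(0,5)O 1/2 ✗
(1,1)X 1/3 ✗
(1,2)O 1/4 ✗
(1,3)X 3/4 ✓
(1,4)X 2/3 ✓
(1,5)X 1/3 ✗
(2,0)X 1/1 ✓
(2,1)X 3/4 ✓
(2,2)O 1/3 ✗
(2,3)X 2/3 ✓
(2,5)O 0/1 ✗
(3,1)X 2/2 ✓
(3,3)X 2/3 ✓
(3,4)X 2/2 ✓
(4,0)X 1/2 ✗
(4,1)X 3/4 ✓
(4,2)O 2/3 ✓
(4,3)O 1/3 ✗
(4,4)X 1/4 ✗
(4,5)O 0/2 ✗
(5,0)O 1/3 ✗
(5,1)X 1/3 ✗
(5,2)O 1/3 ✗
(5,4)O 0/2 ✗
(5,5)X 0/3 ✗
(6,0)O 1/1 ✓
(6,2)X 1/2 ✗
(6,3)X 1/1 ✓
(6,5)O 0/1 ✗
For instance (0,1) has only 0/2 same-type neighbors, below 3/5.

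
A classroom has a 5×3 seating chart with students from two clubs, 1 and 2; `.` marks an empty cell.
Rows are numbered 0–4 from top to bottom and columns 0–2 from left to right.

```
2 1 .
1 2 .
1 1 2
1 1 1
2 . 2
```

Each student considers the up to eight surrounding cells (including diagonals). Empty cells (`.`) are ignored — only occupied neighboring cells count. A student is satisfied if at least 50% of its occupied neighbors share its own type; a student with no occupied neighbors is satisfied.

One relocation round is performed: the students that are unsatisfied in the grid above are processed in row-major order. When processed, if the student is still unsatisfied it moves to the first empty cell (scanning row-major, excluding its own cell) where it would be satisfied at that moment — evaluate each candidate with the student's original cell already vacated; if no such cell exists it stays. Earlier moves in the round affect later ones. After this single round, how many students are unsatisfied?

Initially unsatisfied (in order): (0,0), (0,1), (1,1), (2,2), (4,0), (4,2).
  (0,0) → (0,2).
  (0,1) → (0,0).
  (1,1) → (1,2).
  (2,2) → (0,1).
  (4,0): no empty cell satisfies it; stays.
  (4,2): no empty cell satisfies it; stays.
Resulting grid:
1 2 2
1 . 2
1 1 .
1 1 1
2 . 2
Unsatisfied now: (4,0), (4,2).

2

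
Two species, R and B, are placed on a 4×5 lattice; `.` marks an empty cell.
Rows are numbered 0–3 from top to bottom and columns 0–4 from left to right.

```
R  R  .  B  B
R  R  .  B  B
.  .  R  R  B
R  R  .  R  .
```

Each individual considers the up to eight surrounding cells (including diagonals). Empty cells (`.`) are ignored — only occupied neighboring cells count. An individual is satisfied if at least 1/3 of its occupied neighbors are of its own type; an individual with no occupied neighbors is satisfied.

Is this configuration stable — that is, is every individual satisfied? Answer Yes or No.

Yes

(0,0)R 3/3 satisfied
(0,1)R 3/3 satisfied
(0,3)B 3/3 satisfied
(0,4)B 3/3 satisfied
(1,0)R 3/3 satisfied
(1,1)R 4/4 satisfied
(1,3)B 4/6 satisfied
(1,4)B 4/5 satisfied
(2,2)R 4/5 satisfied
(2,3)R 2/5 satisfied
(2,4)B 2/4 satisfied
(3,0)R 1/1 satisfied
(3,1)R 2/2 satisfied
(3,3)R 2/3 satisfied
All meet the threshold, so the configuration is stable.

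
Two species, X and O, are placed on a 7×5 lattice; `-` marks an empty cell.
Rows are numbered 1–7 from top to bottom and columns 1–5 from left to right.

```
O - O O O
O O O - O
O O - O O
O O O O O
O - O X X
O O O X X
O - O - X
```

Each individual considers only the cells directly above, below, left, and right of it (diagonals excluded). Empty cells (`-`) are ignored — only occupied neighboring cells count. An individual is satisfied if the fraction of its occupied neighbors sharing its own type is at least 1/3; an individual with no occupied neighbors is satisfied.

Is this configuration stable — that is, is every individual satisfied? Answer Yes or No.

Yes

(1,1)O 1/1 ✓
(1,3)O 2/2 ✓
(1,4)O 2/2 ✓
(1,5)O 2/2 ✓
(2,1)O 3/3 ✓
(2,2)O 3/3 ✓
(2,3)O 2/2 ✓
(2,5)O 2/2 ✓
(3,1)O 3/3 ✓
(3,2)O 3/3 ✓
(3,4)O 2/2 ✓
(3,5)O 3/3 ✓
(4,1)O 3/3 ✓
(4,2)O 3/3 ✓
(4,3)O 3/3 ✓
(4,4)O 3/4 ✓
(4,5)O 2/3 ✓
(5,1)O 2/2 ✓
(5,3)O 2/3 ✓
(5,4)X 2/4 ✓
(5,5)X 2/3 ✓
(6,1)O 3/3 ✓
(6,2)O 2/2 ✓
(6,3)O 3/4 ✓
(6,4)X 2/3 ✓
(6,5)X 3/3 ✓
(7,1)O 1/1 ✓
(7,3)O 1/1 ✓
(7,5)X 1/1 ✓
All meet the threshold, so the configuration is stable.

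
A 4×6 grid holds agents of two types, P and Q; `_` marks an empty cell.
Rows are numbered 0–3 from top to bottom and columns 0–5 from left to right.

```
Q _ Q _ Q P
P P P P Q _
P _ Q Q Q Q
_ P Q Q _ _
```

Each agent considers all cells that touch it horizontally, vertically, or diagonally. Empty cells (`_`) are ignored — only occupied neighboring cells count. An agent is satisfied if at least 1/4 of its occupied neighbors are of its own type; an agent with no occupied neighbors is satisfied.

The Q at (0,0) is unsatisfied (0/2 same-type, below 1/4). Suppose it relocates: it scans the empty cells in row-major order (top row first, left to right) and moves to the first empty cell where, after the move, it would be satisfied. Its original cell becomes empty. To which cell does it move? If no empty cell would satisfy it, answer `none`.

(0,1)

Vacating (0,0). Empty cells in order:
  (0,1): 1/4 same-type → satisfied — stop here.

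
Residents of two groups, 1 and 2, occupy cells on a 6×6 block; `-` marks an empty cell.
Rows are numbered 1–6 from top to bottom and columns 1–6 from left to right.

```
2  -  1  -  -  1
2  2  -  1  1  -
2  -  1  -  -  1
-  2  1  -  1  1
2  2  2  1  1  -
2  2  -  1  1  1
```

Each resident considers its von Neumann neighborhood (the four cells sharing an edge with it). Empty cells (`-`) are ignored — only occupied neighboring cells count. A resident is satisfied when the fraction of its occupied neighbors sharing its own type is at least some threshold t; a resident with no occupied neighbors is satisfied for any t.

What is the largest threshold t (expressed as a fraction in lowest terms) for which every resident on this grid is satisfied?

(1,1)2 1/1
(1,3)1 — no occupied neighbors
(1,6)1 — no occupied neighbors
(2,1)2 3/3
(2,2)2 1/1
(2,4)1 1/1
(2,5)1 1/1
(3,1)2 1/1
(3,3)1 1/1
(3,6)1 1/1
(4,2)2 1/2
(4,3)1 1/3
(4,5)1 2/2
(4,6)1 2/2
(5,1)2 2/2
(5,2)2 4/4
(5,3)2 1/3
(5,4)1 2/3
(5,5)1 3/3
(6,1)2 2/2
(6,2)2 2/2
(6,4)1 2/2
(6,5)1 3/3
(6,6)1 1/1
The smallest same-type fraction is 1/3 at (4,3), which reduces to 1/3. Any threshold above that leaves this resident unsatisfied.

1/3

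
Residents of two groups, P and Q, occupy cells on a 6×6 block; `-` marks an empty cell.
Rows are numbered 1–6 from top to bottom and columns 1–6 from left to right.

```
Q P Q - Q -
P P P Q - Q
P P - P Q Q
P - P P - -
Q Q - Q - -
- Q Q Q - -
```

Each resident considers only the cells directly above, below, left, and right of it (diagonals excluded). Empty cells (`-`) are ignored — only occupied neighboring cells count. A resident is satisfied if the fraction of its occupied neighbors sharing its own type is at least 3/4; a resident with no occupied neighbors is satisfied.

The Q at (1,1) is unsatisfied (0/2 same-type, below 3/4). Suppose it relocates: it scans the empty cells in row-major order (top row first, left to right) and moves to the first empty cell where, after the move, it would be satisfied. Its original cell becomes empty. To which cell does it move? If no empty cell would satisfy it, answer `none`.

(1,4)

Vacating (1,1). Empty cells in order:
  (1,4): 3/3 same-type → satisfied — stop here.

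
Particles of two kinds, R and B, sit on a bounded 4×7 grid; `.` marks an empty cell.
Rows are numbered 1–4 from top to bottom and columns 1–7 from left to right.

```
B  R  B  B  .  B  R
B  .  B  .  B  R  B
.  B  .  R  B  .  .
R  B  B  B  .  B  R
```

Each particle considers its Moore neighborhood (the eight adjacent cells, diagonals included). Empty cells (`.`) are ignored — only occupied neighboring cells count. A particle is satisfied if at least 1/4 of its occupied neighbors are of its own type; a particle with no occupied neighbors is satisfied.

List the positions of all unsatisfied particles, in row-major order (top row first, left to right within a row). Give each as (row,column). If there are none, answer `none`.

(1,2), (2,6), (3,4), (4,1), (4,7)

(1,1)B 1/2 ok
(1,2)R 0/4 unhappy
(1,3)B 2/3 ok
(1,4)B 3/3 ok
(1,6)B 2/4 ok
(1,7)R 1/3 ok
(2,1)B 2/3 ok
(2,3)B 3/5 ok
(2,5)B 3/5 ok
(2,6)R 1/5 unhappy
(2,7)B 1/3 ok
(3,2)B 4/5 ok
(3,4)R 0/5 unhappy
(3,5)B 3/5 ok
(4,1)R 0/2 unhappy
(4,2)B 2/3 ok
(4,3)B 3/4 ok
(4,4)B 2/3 ok
(4,6)B 1/2 ok
(4,7)R 0/1 unhappy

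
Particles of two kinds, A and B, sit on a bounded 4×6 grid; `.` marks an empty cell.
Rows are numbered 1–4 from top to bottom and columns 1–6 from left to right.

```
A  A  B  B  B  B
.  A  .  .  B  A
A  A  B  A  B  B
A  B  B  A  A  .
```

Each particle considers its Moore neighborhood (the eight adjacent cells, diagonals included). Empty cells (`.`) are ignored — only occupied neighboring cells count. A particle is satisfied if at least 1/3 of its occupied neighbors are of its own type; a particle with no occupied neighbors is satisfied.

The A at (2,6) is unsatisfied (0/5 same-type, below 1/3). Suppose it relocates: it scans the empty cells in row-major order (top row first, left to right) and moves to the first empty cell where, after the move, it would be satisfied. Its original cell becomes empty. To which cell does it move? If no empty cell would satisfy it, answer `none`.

Vacating (2,6). Empty cells in order:
  (2,1): 5/5 same-type → satisfied — stop here.

(2,1)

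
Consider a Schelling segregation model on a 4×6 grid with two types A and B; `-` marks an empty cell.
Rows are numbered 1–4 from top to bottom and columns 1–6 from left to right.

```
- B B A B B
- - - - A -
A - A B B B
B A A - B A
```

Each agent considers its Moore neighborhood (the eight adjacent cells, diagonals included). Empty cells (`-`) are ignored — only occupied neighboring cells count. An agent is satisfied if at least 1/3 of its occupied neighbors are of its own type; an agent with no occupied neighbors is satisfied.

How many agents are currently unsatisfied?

(1,2)B 1/1 ok
(1,3)B 1/2 ok
(1,4)A 1/3 ok
(1,5)B 1/3 ok
(1,6)B 1/2 ok
(2,5)A 1/6 unhappy
(3,1)A 1/2 ok
(3,3)A 2/3 ok
(3,4)B 2/5 ok
(3,5)B 3/5 ok
(3,6)B 2/4 ok
(4,1)B 0/2 unhappy
(4,2)A 3/4 ok
(4,3)A 2/3 ok
(4,5)B 3/4 ok
(4,6)A 0/3 unhappy
Unsatisfied: (2,5), (4,1), (4,6) — 3 in total.

3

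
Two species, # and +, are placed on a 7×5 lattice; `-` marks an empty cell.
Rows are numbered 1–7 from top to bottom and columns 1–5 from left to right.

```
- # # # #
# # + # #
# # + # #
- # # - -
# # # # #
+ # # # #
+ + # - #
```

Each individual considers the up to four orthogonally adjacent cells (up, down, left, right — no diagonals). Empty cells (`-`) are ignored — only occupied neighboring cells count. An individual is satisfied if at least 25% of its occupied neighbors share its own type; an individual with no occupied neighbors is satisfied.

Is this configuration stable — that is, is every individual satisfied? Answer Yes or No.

Yes

(1,2)# 2/2 satisfied
(1,3)# 2/3 satisfied
(1,4)# 3/3 satisfied
(1,5)# 2/2 satisfied
(2,1)# 2/2 satisfied
(2,2)# 3/4 satisfied
(2,3)+ 1/4 satisfied
(2,4)# 3/4 satisfied
(2,5)# 3/3 satisfied
(3,1)# 2/2 satisfied
(3,2)# 3/4 satisfied
(3,3)+ 1/4 satisfied
(3,4)# 2/3 satisfied
(3,5)# 2/2 satisfied
(4,2)# 3/3 satisfied
(4,3)# 2/3 satisfied
(5,1)# 1/2 satisfied
(5,2)# 4/4 satisfied
(5,3)# 4/4 satisfied
(5,4)# 3/3 satisfied
(5,5)# 2/2 satisfied
(6,1)+ 1/3 satisfied
(6,2)# 2/4 satisfied
(6,3)# 4/4 satisfied
(6,4)# 3/3 satisfied
(6,5)# 3/3 satisfied
(7,1)+ 2/2 satisfied
(7,2)+ 1/3 satisfied
(7,3)# 1/2 satisfied
(7,5)# 1/1 satisfied
All meet the threshold, so the configuration is stable.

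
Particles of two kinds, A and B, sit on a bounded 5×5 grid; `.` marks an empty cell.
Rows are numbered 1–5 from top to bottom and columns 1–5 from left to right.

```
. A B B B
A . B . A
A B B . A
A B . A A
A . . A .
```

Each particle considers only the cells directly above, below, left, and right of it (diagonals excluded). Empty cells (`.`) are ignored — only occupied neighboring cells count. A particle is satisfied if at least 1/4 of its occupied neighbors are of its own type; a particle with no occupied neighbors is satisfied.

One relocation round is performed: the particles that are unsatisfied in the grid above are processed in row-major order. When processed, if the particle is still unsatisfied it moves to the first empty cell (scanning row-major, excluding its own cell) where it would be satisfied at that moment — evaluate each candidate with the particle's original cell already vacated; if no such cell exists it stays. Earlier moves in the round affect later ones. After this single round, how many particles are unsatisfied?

Initially unsatisfied (in order): (1,2).
  (1,2) → (1,1).
Resulting grid:
A . B B B
A . B . A
A B B . A
A B . A A
A . . A .
All satisfied now.

0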